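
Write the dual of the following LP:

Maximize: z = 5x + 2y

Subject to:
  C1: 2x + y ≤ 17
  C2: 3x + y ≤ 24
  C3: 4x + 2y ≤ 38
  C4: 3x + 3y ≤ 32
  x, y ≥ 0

Primal max cᵀx s.t. Ax ≤ b, x ≥ 0  →  Dual min bᵀy s.t. Aᵀy ≥ c, y ≥ 0.

Minimize: z = 17y1 + 24y2 + 38y3 + 32y4

Subject to:
  2y1 + 3y2 + 4y3 + 3y4 ≥ 5
  y1 + y2 + 2y3 + 3y4 ≥ 2
  y1, y2, y3, y4 ≥ 0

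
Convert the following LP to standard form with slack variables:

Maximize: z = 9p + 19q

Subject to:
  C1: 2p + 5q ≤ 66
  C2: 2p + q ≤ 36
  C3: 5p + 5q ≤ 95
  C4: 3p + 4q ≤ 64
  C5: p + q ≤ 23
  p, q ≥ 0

max z = 9p + 19q

s.t.
  2p + 5q + s1 = 66
  2p + q + s2 = 36
  5p + 5q + s3 = 95
  3p + 4q + s4 = 64
  p + q + s5 = 23
  p, q, s1, s2, s3, s4, s5 ≥ 0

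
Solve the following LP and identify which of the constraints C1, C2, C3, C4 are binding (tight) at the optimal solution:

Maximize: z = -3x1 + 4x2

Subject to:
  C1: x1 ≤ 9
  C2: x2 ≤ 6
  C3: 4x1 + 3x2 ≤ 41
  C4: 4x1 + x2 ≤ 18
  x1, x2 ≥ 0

At x1 = 0, x2 = 6, compute slack b - a·x for each constraint:
  C1: 9 − 0 = 9  (slack)
  C2: 6 − 6 = 0  (binding)
  C3: 41 − 18 = 23  (slack)
  C4: 18 − 6 = 12  (slack)

Optimal: x1 = 0, x2 = 6
Binding: C2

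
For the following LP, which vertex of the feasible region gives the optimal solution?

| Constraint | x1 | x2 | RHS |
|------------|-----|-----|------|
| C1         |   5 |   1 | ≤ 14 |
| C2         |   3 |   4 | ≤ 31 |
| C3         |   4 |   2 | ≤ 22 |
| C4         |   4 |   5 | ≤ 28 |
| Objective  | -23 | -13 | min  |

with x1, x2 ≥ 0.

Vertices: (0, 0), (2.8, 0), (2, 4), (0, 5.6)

Evaluate the objective at each vertex of the feasible region:
  z(0, 0) = 0
  z(2.8, 0) = -64.4
  z(2, 4) = -98  ←
  z(0, 5.6) = -72.8
The minimum is at x1 = 2, x2 = 4.

(2, 4)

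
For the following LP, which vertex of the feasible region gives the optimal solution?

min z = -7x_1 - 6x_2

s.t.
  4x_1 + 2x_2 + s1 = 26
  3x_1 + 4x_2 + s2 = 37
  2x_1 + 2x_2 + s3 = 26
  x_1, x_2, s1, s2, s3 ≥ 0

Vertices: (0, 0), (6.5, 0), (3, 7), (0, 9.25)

Evaluate the objective at each vertex of the feasible region:
  z(0, 0) = 0
  z(6.5, 0) = -45.5
  z(3, 7) = -63  ←
  z(0, 9.25) = -55.5
The minimum is at x_1 = 3, x_2 = 7.

(3, 7)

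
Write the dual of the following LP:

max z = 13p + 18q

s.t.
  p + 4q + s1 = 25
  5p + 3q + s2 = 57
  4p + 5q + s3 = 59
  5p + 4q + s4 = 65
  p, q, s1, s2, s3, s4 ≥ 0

Primal max cᵀx s.t. Ax ≤ b, x ≥ 0  →  Dual min bᵀy s.t. Aᵀy ≥ c, y ≥ 0.

Minimize: z = 25y1 + 57y2 + 59y3 + 65y4

Subject to:
  y1 + 5y2 + 4y3 + 5y4 ≥ 13
  4y1 + 3y2 + 5y3 + 4y4 ≥ 18
  y1, y2, y3, y4 ≥ 0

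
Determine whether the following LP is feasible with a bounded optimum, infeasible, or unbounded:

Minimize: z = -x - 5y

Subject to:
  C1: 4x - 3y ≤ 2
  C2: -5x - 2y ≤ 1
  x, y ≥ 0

Unbounded (objective can decrease without bound)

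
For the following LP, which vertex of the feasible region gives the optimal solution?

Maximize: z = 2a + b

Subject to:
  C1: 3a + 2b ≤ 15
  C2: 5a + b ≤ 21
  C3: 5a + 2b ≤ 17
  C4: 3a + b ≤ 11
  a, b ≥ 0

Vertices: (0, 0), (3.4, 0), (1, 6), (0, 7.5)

Evaluate the objective at each vertex of the feasible region:
  z(0, 0) = 0
  z(3.4, 0) = 6.8
  z(1, 6) = 8  ←
  z(0, 7.5) = 7.5
The maximum is at a = 1, b = 6.

(1, 6)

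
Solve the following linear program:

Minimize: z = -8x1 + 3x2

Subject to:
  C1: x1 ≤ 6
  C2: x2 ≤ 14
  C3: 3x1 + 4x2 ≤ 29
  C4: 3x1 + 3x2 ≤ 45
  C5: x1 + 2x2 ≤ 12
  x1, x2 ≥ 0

Evaluate the objective at each vertex of the feasible region:
  z(0, 0) = 0
  z(6, 0) = -48  ←
  z(6, 2.75) = -39.75
  z(5, 3.5) = -29.5
  z(0, 6) = 18
The minimum is at x1 = 6, x2 = 0.

x1 = 6, x2 = 0, z = -48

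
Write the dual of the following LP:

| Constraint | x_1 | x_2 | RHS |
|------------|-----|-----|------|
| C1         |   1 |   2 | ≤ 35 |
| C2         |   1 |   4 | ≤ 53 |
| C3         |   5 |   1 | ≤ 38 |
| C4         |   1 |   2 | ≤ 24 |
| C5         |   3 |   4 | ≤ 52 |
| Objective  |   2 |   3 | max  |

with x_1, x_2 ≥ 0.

Primal max cᵀx s.t. Ax ≤ b, x ≥ 0  →  Dual min bᵀy s.t. Aᵀy ≥ c, y ≥ 0.

Minimize: z = 35y1 + 53y2 + 38y3 + 24y4 + 52y5

Subject to:
  y1 + y2 + 5y3 + y4 + 3y5 ≥ 2
  2y1 + 4y2 + y3 + 2y4 + 4y5 ≥ 3
  y1, y2, y3, y4, y5 ≥ 0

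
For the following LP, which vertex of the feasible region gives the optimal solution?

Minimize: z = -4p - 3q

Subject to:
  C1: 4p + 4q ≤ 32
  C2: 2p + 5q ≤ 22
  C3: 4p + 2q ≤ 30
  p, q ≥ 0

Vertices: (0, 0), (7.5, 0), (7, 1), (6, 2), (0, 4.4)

Evaluate the objective at each vertex of the feasible region:
  z(0, 0) = 0
  z(7.5, 0) = -30
  z(7, 1) = -31  ←
  z(6, 2) = -30
  z(0, 4.4) = -13.2
The minimum is at p = 7, q = 1.

(7, 1)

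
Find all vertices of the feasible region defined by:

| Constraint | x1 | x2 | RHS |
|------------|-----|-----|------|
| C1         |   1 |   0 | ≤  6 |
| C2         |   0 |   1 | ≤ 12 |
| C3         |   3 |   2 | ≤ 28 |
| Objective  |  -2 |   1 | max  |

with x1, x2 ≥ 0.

(0, 0), (6, 0), (6, 5), (1.333, 12), (0, 12)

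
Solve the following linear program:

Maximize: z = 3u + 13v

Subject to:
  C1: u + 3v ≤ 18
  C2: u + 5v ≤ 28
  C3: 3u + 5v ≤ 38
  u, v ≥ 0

Evaluate the objective at each vertex of the feasible region:
  z(0, 0) = 0
  z(12.67, 0) = 38
  z(6, 4) = 70
  z(3, 5) = 74  ←
  z(0, 5.6) = 72.8
The maximum is at u = 3, v = 5.

u = 3, v = 5, z = 74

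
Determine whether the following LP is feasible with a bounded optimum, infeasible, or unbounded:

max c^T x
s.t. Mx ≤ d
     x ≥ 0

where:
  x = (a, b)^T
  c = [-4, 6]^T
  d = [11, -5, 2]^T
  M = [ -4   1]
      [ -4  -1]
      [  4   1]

Infeasible (no feasible solution exists)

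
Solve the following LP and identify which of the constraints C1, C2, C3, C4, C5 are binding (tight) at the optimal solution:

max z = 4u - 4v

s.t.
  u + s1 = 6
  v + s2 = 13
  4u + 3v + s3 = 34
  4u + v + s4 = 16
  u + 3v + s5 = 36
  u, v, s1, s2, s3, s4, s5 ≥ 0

At u = 4, v = 0, compute slack b - a·x for each constraint:
  C1: 6 − 4 = 2  (slack)
  C2: 13 − 0 = 13  (slack)
  C3: 34 − 16 = 18  (slack)
  C4: 16 − 16 = 0  (binding)
  C5: 36 − 4 = 32  (slack)

Optimal: u = 4, v = 0
Binding: C4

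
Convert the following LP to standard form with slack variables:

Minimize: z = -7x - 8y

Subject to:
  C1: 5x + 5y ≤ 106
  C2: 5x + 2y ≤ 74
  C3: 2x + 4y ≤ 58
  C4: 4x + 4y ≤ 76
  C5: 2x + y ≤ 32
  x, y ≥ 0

min z = -7x - 8y

s.t.
  5x + 5y + s1 = 106
  5x + 2y + s2 = 74
  2x + 4y + s3 = 58
  4x + 4y + s4 = 76
  2x + y + s5 = 32
  x, y, s1, s2, s3, s4, s5 ≥ 0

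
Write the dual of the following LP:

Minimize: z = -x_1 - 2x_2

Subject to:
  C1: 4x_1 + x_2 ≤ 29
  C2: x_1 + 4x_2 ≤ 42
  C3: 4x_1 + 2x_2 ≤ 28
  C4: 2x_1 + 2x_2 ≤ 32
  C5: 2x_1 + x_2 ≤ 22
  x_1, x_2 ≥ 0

Primal min cᵀx s.t. Ax ≤ b, x ≥ 0  →  Dual max −bᵀy s.t. Aᵀy ≥ −c, y ≥ 0.

Maximize: z = -29y1 - 42y2 - 28y3 - 32y4 - 22y5

Subject to:
  4y1 + y2 + 4y3 + 2y4 + 2y5 ≥ 1
  y1 + 4y2 + 2y3 + 2y4 + y5 ≥ 2
  y1, y2, y3, y4, y5 ≥ 0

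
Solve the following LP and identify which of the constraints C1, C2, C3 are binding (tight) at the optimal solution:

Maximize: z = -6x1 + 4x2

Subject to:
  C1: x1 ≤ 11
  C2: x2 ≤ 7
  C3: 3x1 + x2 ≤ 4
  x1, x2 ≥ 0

At x1 = 0, x2 = 4, compute slack b - a·x for each constraint:
  C1: 11 − 0 = 11  (slack)
  C2: 7 − 4 = 3  (slack)
  C3: 4 − 4 = 0  (binding)

Optimal: x1 = 0, x2 = 4
Binding: C3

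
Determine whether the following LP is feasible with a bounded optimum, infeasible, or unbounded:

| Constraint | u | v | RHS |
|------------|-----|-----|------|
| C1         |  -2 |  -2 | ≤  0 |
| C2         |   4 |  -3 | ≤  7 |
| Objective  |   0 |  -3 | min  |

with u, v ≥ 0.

Unbounded (objective can decrease without bound)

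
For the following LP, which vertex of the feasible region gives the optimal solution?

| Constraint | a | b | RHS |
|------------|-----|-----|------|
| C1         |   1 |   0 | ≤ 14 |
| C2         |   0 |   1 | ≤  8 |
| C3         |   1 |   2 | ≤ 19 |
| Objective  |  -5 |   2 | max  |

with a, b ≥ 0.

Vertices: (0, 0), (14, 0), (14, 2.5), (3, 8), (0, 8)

Evaluate the objective at each vertex of the feasible region:
  z(0, 0) = 0
  z(14, 0) = -70
  z(14, 2.5) = -65
  z(3, 8) = 1
  z(0, 8) = 16  ←
The maximum is at a = 0, b = 8.

(0, 8)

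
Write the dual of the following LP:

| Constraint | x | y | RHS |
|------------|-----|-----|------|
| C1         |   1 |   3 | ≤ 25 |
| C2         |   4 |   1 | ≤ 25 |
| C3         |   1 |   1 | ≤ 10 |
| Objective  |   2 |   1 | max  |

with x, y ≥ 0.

Primal max cᵀx s.t. Ax ≤ b, x ≥ 0  →  Dual min bᵀy s.t. Aᵀy ≥ c, y ≥ 0.

Minimize: z = 25y1 + 25y2 + 10y3

Subject to:
  y1 + 4y2 + y3 ≥ 2
  3y1 + y2 + y3 ≥ 1
  y1, y2, y3 ≥ 0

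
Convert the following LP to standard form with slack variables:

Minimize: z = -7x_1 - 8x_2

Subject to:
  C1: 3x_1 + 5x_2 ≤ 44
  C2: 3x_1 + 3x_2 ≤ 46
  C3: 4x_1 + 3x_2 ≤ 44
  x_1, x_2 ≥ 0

min z = -7x_1 - 8x_2

s.t.
  3x_1 + 5x_2 + s1 = 44
  3x_1 + 3x_2 + s2 = 46
  4x_1 + 3x_2 + s3 = 44
  x_1, x_2, s1, s2, s3 ≥ 0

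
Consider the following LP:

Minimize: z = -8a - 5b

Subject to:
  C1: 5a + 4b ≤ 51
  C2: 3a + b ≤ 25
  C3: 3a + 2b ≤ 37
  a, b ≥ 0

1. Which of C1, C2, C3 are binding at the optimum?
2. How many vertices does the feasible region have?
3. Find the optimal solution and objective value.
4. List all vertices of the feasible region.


1. C1, C2
2. 4
3. a = 7, b = 4, z = -76
4. (0, 0), (8.333, 0), (7, 4), (0, 12.75)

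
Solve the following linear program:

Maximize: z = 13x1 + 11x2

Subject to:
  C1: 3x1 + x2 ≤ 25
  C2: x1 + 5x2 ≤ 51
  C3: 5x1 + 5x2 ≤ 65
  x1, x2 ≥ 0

Evaluate the objective at each vertex of the feasible region:
  z(0, 0) = 0
  z(8.333, 0) = 108.3
  z(6, 7) = 155  ←
  z(3.5, 9.5) = 150
  z(0, 10.2) = 112.2
The maximum is at x1 = 6, x2 = 7.

x1 = 6, x2 = 7, z = 155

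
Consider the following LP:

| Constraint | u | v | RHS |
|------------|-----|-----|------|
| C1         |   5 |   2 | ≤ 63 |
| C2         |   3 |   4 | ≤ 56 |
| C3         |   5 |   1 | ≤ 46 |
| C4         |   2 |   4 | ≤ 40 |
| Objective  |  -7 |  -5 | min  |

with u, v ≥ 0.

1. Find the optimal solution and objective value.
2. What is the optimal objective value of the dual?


1. u = 8, v = 6, z = -86
2. -86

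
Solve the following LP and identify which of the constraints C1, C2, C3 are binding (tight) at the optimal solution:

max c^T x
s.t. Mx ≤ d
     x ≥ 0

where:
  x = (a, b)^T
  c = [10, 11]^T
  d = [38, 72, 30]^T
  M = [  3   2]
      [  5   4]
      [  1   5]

At a = 10, b = 4, compute slack b - a·x for each constraint:
  C1: 38 − 38 = 0  (binding)
  C2: 72 − 66 = 6  (slack)
  C3: 30 − 30 = 0  (binding)

Optimal: a = 10, b = 4
Binding: C1, C3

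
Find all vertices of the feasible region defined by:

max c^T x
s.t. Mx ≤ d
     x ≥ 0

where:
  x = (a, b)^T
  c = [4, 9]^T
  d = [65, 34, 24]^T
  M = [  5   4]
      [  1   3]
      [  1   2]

(0, 0), (13, 0), (5.667, 9.167), (4, 10), (0, 11.33)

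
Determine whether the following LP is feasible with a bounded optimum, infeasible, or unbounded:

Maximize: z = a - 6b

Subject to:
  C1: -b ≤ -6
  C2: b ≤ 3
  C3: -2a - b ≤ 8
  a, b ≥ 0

Infeasible (no feasible solution exists)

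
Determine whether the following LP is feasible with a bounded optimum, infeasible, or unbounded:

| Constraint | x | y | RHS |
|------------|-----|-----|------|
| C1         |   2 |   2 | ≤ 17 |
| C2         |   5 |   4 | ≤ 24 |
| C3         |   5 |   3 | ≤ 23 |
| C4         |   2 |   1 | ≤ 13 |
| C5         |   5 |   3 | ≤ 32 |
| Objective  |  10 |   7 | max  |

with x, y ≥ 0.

Feasible with a bounded optimal solution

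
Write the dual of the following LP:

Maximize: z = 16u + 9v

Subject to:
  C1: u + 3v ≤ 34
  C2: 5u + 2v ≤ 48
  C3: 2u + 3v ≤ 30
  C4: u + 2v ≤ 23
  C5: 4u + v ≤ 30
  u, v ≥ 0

Primal max cᵀx s.t. Ax ≤ b, x ≥ 0  →  Dual min bᵀy s.t. Aᵀy ≥ c, y ≥ 0.

Minimize: z = 34y1 + 48y2 + 30y3 + 23y4 + 30y5

Subject to:
  y1 + 5y2 + 2y3 + y4 + 4y5 ≥ 16
  3y1 + 2y2 + 3y3 + 2y4 + y5 ≥ 9
  y1, y2, y3, y4, y5 ≥ 0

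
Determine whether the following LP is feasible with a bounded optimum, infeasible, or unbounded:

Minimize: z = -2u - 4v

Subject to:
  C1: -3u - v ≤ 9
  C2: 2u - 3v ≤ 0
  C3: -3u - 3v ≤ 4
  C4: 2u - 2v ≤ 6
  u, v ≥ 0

Unbounded (objective can decrease without bound)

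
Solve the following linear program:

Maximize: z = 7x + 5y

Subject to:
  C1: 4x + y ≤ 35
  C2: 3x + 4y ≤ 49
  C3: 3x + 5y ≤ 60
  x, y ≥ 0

Evaluate the objective at each vertex of the feasible region:
  z(0, 0) = 0
  z(8.75, 0) = 61.25
  z(7, 7) = 84  ←
  z(1.667, 11) = 66.67
  z(0, 12) = 60
The maximum is at x = 7, y = 7.

x = 7, y = 7, z = 84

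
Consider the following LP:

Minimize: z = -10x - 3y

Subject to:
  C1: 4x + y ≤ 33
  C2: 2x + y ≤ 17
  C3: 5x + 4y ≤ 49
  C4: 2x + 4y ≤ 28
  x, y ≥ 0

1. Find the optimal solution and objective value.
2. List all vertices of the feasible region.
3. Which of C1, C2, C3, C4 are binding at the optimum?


1. x = 8, y = 1, z = -83
2. (0, 0), (8.25, 0), (8, 1), (6.667, 3.667), (0, 7)
3. C1, C2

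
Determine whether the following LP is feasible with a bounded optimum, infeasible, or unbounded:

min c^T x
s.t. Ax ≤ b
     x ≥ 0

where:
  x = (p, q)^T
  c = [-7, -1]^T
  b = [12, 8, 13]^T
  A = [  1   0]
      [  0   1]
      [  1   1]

Feasible with a bounded optimal solution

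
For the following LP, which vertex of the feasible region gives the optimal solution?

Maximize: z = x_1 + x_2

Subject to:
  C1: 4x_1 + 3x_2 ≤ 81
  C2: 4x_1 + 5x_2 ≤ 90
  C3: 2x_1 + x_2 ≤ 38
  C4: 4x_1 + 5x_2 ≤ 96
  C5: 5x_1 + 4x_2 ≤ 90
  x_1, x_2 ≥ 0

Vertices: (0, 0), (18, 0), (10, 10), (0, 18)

Evaluate the objective at each vertex of the feasible region:
  z(0, 0) = 0
  z(18, 0) = 18
  z(10, 10) = 20  ←
  z(0, 18) = 18
The maximum is at x_1 = 10, x_2 = 10.

(10, 10)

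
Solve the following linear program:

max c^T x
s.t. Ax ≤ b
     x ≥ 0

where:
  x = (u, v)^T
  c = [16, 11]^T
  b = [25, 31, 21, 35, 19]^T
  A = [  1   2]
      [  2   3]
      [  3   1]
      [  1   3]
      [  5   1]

Evaluate the objective at each vertex of the feasible region:
  z(0, 0) = 0
  z(3.8, 0) = 60.8
  z(2, 9) = 131  ←
  z(0, 10.33) = 113.7
The maximum is at u = 2, v = 9.

u = 2, v = 9, z = 131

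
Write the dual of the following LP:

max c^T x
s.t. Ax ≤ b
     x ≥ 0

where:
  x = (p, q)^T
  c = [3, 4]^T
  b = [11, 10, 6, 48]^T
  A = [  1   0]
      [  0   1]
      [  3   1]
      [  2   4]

Primal max cᵀx s.t. Ax ≤ b, x ≥ 0  →  Dual min bᵀy s.t. Aᵀy ≥ c, y ≥ 0.

Minimize: z = 11y1 + 10y2 + 6y3 + 48y4

Subject to:
  y1 + 3y3 + 2y4 ≥ 3
  y2 + y3 + 4y4 ≥ 4
  y1, y2, y3, y4 ≥ 0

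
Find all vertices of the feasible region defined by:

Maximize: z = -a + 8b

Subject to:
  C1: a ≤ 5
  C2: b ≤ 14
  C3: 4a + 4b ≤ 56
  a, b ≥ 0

(0, 0), (5, 0), (5, 9), (0, 14)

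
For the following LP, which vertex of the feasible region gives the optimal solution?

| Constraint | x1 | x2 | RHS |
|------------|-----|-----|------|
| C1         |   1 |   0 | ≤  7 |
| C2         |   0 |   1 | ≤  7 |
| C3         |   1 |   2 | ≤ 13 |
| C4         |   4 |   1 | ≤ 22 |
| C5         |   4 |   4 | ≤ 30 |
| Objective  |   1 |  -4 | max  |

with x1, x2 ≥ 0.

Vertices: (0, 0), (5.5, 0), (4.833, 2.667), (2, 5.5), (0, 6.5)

Evaluate the objective at each vertex of the feasible region:
  z(0, 0) = 0
  z(5.5, 0) = 5.5  ←
  z(4.833, 2.667) = -5.833
  z(2, 5.5) = -20
  z(0, 6.5) = -26
The maximum is at x1 = 5.5, x2 = 0.

(5.5, 0)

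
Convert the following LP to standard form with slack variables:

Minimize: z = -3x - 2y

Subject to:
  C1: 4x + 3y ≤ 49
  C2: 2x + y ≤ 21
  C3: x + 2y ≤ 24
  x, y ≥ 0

min z = -3x - 2y

s.t.
  4x + 3y + s1 = 49
  2x + y + s2 = 21
  x + 2y + s3 = 24
  x, y, s1, s2, s3 ≥ 0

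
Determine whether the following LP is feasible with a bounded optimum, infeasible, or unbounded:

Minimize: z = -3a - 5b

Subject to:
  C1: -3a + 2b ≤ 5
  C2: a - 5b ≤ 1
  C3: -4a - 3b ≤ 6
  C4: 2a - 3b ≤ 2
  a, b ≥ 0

Unbounded (objective can decrease without bound)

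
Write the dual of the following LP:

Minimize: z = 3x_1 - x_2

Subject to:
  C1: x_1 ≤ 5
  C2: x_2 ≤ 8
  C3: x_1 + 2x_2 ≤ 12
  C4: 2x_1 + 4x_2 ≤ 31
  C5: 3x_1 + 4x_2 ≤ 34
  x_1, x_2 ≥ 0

Primal min cᵀx s.t. Ax ≤ b, x ≥ 0  →  Dual max −bᵀy s.t. Aᵀy ≥ −c, y ≥ 0.

Maximize: z = -5y1 - 8y2 - 12y3 - 31y4 - 34y5

Subject to:
  y1 + y3 + 2y4 + 3y5 ≥ -3
  y2 + 2y3 + 4y4 + 4y5 ≥ 1
  y1, y2, y3, y4, y5 ≥ 0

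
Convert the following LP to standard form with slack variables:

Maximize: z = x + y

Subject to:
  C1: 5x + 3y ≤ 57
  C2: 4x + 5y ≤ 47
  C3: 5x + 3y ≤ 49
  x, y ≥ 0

max z = x + y

s.t.
  5x + 3y + s1 = 57
  4x + 5y + s2 = 47
  5x + 3y + s3 = 49
  x, y, s1, s2, s3 ≥ 0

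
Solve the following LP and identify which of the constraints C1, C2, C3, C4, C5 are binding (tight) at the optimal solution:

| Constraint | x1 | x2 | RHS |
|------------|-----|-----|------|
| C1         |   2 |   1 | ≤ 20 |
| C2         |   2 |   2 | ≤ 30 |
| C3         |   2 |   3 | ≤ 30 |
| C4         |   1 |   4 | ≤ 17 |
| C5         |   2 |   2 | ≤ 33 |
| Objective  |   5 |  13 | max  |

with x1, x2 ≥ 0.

At x1 = 9, x2 = 2, compute slack b - a·x for each constraint:
  C1: 20 − 20 = 0  (binding)
  C2: 30 − 22 = 8  (slack)
  C3: 30 − 24 = 6  (slack)
  C4: 17 − 17 = 0  (binding)
  C5: 33 − 22 = 11  (slack)

Optimal: x1 = 9, x2 = 2
Binding: C1, C4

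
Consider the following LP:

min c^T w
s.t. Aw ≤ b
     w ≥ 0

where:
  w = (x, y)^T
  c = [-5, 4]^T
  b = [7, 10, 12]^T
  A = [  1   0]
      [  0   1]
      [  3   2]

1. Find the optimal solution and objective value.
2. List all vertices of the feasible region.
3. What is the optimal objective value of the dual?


1. x = 4, y = 0, z = -20
2. (0, 0), (4, 0), (0, 6)
3. -20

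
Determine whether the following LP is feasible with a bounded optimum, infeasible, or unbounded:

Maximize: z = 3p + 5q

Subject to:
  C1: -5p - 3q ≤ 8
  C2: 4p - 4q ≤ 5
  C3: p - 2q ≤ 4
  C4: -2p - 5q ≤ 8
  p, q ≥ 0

Unbounded (objective can increase without bound)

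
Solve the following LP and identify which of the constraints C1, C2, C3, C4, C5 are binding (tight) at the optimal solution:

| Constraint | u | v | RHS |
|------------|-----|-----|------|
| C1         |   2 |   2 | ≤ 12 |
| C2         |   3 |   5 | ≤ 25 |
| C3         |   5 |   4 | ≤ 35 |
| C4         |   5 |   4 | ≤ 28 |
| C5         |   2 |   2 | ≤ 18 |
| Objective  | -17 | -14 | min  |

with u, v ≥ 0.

At u = 4, v = 2, compute slack b - a·x for each constraint:
  C1: 12 − 12 = 0  (binding)
  C2: 25 − 22 = 3  (slack)
  C3: 35 − 28 = 7  (slack)
  C4: 28 − 28 = 0  (binding)
  C5: 18 − 12 = 6  (slack)

Optimal: u = 4, v = 2
Binding: C1, C4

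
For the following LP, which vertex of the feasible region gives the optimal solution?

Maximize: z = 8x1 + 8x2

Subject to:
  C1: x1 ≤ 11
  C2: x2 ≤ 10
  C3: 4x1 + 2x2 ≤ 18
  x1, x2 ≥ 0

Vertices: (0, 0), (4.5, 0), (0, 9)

Evaluate the objective at each vertex of the feasible region:
  z(0, 0) = 0
  z(4.5, 0) = 36
  z(0, 9) = 72  ←
The maximum is at x1 = 0, x2 = 9.

(0, 9)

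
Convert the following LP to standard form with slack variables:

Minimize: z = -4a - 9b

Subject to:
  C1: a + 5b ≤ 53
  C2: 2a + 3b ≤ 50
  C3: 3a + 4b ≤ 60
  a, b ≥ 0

min z = -4a - 9b

s.t.
  a + 5b + s1 = 53
  2a + 3b + s2 = 50
  3a + 4b + s3 = 60
  a, b, s1, s2, s3 ≥ 0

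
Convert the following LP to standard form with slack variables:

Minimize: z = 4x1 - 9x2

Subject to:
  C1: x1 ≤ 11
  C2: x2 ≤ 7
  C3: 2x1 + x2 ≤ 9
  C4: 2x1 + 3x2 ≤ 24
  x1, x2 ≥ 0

min z = 4x1 - 9x2

s.t.
  x1 + s1 = 11
  x2 + s2 = 7
  2x1 + x2 + s3 = 9
  2x1 + 3x2 + s4 = 24
  x1, x2, s1, s2, s3, s4 ≥ 0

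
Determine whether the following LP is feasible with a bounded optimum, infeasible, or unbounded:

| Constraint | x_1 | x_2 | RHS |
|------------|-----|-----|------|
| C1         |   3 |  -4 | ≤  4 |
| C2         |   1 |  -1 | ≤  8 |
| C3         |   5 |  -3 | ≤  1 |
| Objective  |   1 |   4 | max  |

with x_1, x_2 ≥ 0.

Unbounded (objective can increase without bound)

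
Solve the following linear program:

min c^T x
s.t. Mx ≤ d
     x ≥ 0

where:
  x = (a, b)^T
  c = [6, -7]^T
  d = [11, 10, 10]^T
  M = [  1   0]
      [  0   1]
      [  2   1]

Evaluate the objective at each vertex of the feasible region:
  z(0, 0) = 0
  z(5, 0) = 30
  z(0, 10) = -70  ←
The minimum is at a = 0, b = 10.

a = 0, b = 10, z = -70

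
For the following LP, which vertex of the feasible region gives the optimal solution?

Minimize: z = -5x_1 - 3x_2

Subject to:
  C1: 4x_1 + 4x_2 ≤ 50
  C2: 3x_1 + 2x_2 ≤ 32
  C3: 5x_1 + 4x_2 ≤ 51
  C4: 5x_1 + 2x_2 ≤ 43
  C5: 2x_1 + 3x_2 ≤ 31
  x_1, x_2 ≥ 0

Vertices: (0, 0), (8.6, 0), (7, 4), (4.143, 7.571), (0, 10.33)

Evaluate the objective at each vertex of the feasible region:
  z(0, 0) = 0
  z(8.6, 0) = -43
  z(7, 4) = -47  ←
  z(4.143, 7.571) = -43.43
  z(0, 10.33) = -31
The minimum is at x_1 = 7, x_2 = 4.

(7, 4)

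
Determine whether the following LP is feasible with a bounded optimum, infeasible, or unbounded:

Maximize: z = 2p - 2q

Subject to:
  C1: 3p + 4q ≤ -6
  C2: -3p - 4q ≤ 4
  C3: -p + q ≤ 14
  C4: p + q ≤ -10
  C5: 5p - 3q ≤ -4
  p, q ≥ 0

Infeasible (no feasible solution exists)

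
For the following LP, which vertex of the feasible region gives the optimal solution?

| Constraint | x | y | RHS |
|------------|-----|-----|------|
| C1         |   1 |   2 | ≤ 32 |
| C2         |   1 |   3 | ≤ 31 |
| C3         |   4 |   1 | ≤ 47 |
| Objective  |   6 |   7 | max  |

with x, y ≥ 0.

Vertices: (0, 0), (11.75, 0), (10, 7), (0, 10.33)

Evaluate the objective at each vertex of the feasible region:
  z(0, 0) = 0
  z(11.75, 0) = 70.5
  z(10, 7) = 109  ←
  z(0, 10.33) = 72.33
The maximum is at x = 10, y = 7.

(10, 7)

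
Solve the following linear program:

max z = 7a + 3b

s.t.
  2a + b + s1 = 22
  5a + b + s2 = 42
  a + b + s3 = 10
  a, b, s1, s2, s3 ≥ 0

Evaluate the objective at each vertex of the feasible region:
  z(0, 0) = 0
  z(8.4, 0) = 58.8
  z(8, 2) = 62  ←
  z(0, 10) = 30
The maximum is at a = 8, b = 2.

a = 8, b = 2, z = 62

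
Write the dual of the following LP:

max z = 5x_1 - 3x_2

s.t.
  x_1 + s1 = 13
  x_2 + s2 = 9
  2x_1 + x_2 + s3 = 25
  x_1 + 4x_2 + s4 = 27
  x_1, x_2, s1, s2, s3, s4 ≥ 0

Primal max cᵀx s.t. Ax ≤ b, x ≥ 0  →  Dual min bᵀy s.t. Aᵀy ≥ c, y ≥ 0.

Minimize: z = 13y1 + 9y2 + 25y3 + 27y4

Subject to:
  y1 + 2y3 + y4 ≥ 5
  y2 + y3 + 4y4 ≥ -3
  y1, y2, y3, y4 ≥ 0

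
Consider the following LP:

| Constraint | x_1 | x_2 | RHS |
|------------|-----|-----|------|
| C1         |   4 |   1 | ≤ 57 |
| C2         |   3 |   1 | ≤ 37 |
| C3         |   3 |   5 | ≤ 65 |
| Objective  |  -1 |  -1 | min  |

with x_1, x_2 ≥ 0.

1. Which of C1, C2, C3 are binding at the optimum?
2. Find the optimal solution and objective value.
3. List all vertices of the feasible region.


1. C2, C3
2. x_1 = 10, x_2 = 7, z = -17
3. (0, 0), (12.33, 0), (10, 7), (0, 13)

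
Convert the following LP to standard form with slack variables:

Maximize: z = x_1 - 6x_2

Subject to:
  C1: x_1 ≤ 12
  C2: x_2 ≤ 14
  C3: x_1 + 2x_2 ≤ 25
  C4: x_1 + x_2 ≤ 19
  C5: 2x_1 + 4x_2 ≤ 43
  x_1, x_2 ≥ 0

max z = x_1 - 6x_2

s.t.
  x_1 + s1 = 12
  x_2 + s2 = 14
  x_1 + 2x_2 + s3 = 25
  x_1 + x_2 + s4 = 19
  2x_1 + 4x_2 + s5 = 43
  x_1, x_2, s1, s2, s3, s4, s5 ≥ 0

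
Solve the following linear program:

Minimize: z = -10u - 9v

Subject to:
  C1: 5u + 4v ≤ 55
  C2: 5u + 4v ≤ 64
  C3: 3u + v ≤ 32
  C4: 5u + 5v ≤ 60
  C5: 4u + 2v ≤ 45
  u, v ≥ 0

Evaluate the objective at each vertex of the feasible region:
  z(0, 0) = 0
  z(10.67, 0) = -106.7
  z(10.43, 0.7143) = -110.7
  z(7, 5) = -115  ←
  z(0, 12) = -108
The minimum is at u = 7, v = 5.

u = 7, v = 5, z = -115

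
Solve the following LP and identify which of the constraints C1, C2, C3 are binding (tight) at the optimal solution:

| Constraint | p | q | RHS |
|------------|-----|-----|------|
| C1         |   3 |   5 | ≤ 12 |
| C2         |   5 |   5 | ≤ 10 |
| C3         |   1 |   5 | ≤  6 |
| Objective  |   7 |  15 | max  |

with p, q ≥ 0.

At p = 1, q = 1, compute slack b - a·x for each constraint:
  C1: 12 − 8 = 4  (slack)
  C2: 10 − 10 = 0  (binding)
  C3: 6 − 6 = 0  (binding)

Optimal: p = 1, q = 1
Binding: C2, C3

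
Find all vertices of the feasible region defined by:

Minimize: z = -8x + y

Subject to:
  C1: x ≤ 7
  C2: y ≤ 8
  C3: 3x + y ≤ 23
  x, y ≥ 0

(0, 0), (7, 0), (7, 2), (5, 8), (0, 8)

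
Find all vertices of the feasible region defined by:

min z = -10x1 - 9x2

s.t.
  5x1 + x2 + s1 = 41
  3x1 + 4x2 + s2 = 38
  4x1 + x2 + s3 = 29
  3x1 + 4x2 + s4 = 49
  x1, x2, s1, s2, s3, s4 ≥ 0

(0, 0), (7.25, 0), (6, 5), (0, 9.5)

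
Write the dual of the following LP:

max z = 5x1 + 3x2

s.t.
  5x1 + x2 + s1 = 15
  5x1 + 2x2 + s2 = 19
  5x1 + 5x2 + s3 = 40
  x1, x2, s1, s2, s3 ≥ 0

Primal max cᵀx s.t. Ax ≤ b, x ≥ 0  →  Dual min bᵀy s.t. Aᵀy ≥ c, y ≥ 0.

Minimize: z = 15y1 + 19y2 + 40y3

Subject to:
  5y1 + 5y2 + 5y3 ≥ 5
  y1 + 2y2 + 5y3 ≥ 3
  y1, y2, y3 ≥ 0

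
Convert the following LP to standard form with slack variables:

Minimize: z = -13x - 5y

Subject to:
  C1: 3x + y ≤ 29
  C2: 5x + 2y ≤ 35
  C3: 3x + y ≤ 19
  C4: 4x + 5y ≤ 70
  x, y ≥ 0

min z = -13x - 5y

s.t.
  3x + y + s1 = 29
  5x + 2y + s2 = 35
  3x + y + s3 = 19
  4x + 5y + s4 = 70
  x, y, s1, s2, s3, s4 ≥ 0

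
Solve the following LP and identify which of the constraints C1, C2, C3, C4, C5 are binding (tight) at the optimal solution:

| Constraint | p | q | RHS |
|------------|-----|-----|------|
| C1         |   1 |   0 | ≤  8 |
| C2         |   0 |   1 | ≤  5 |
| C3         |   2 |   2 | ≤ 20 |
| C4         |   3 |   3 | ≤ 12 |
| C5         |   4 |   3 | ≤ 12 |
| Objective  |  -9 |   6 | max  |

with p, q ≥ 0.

At p = 0, q = 4, compute slack b - a·x for each constraint:
  C1: 8 − 0 = 8  (slack)
  C2: 5 − 4 = 1  (slack)
  C3: 20 − 8 = 12  (slack)
  C4: 12 − 12 = 0  (binding)
  C5: 12 − 12 = 0  (binding)

Optimal: p = 0, q = 4
Binding: C4, C5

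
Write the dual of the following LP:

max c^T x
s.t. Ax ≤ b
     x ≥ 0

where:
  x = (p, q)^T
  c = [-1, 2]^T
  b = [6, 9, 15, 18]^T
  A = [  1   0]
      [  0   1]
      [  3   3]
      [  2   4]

Primal max cᵀx s.t. Ax ≤ b, x ≥ 0  →  Dual min bᵀy s.t. Aᵀy ≥ c, y ≥ 0.

Minimize: z = 6y1 + 9y2 + 15y3 + 18y4

Subject to:
  y1 + 3y3 + 2y4 ≥ -1
  y2 + 3y3 + 4y4 ≥ 2
  y1, y2, y3, y4 ≥ 0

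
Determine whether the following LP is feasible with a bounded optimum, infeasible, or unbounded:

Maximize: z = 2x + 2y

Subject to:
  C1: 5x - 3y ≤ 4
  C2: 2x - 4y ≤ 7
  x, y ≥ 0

Unbounded (objective can increase without bound)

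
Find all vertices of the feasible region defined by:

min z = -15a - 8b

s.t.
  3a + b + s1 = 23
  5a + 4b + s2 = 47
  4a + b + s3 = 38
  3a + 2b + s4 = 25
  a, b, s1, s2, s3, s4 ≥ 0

(0, 0), (7.667, 0), (7, 2), (3, 8), (0, 11.75)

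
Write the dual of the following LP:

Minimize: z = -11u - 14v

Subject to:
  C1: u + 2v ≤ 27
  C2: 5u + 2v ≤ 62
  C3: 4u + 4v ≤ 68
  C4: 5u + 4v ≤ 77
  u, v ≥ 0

Primal min cᵀx s.t. Ax ≤ b, x ≥ 0  →  Dual max −bᵀy s.t. Aᵀy ≥ −c, y ≥ 0.

Maximize: z = -27y1 - 62y2 - 68y3 - 77y4

Subject to:
  y1 + 5y2 + 4y3 + 5y4 ≥ 11
  2y1 + 2y2 + 4y3 + 4y4 ≥ 14
  y1, y2, y3, y4 ≥ 0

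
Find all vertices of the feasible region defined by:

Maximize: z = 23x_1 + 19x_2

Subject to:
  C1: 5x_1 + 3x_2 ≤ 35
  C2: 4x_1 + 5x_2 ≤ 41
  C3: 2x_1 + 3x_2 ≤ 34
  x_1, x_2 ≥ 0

(0, 0), (7, 0), (4, 5), (0, 8.2)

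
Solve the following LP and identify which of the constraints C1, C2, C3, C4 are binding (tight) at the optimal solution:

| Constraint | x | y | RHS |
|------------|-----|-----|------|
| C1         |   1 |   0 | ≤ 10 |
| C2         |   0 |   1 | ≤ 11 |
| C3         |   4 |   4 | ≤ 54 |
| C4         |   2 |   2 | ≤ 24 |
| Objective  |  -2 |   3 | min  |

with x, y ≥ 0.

At x = 10, y = 0, compute slack b - a·x for each constraint:
  C1: 10 − 10 = 0  (binding)
  C2: 11 − 0 = 11  (slack)
  C3: 54 − 40 = 14  (slack)
  C4: 24 − 20 = 4  (slack)

Optimal: x = 10, y = 0
Binding: C1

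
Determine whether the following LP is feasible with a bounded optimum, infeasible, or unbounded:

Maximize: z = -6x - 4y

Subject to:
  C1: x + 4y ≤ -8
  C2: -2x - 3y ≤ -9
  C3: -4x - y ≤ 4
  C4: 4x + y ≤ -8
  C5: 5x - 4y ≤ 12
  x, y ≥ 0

Infeasible (no feasible solution exists)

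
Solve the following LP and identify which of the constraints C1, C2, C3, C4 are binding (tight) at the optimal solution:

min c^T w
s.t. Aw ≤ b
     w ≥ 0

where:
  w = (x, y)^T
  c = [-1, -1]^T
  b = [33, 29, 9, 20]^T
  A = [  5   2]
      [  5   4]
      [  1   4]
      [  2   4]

At x = 5, y = 1, compute slack b - a·x for each constraint:
  C1: 33 − 27 = 6  (slack)
  C2: 29 − 29 = 0  (binding)
  C3: 9 − 9 = 0  (binding)
  C4: 20 − 14 = 6  (slack)

Optimal: x = 5, y = 1
Binding: C2, C3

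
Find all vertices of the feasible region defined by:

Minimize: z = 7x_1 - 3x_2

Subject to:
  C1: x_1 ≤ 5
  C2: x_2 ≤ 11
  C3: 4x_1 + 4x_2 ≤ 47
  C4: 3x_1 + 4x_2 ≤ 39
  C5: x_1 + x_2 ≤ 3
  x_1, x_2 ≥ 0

(0, 0), (3, 0), (0, 3)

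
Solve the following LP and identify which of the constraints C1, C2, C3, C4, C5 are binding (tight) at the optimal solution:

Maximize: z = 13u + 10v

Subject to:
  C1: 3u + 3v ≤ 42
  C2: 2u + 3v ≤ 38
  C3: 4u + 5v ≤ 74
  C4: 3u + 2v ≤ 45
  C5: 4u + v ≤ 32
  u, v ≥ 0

At u = 6, v = 8, compute slack b - a·x for each constraint:
  C1: 42 − 42 = 0  (binding)
  C2: 38 − 36 = 2  (slack)
  C3: 74 − 64 = 10  (slack)
  C4: 45 − 34 = 11  (slack)
  C5: 32 − 32 = 0  (binding)

Optimal: u = 6, v = 8
Binding: C1, C5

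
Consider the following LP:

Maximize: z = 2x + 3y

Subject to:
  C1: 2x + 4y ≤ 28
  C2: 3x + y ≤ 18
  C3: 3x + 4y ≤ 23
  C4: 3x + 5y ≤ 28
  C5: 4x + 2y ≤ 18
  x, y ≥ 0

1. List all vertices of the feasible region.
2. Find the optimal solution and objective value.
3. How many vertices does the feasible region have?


1. (0, 0), (4.5, 0), (2.6, 3.8), (1, 5), (0, 5.6)
2. x = 1, y = 5, z = 17
3. 5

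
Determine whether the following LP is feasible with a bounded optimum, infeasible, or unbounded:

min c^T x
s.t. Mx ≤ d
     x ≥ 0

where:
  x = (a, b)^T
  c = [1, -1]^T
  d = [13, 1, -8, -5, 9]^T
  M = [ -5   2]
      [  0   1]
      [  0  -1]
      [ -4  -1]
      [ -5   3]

Infeasible (no feasible solution exists)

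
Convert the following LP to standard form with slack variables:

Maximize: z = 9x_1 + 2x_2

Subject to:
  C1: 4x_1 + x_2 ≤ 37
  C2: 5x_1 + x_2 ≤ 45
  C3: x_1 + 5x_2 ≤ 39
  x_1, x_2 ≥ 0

max z = 9x_1 + 2x_2

s.t.
  4x_1 + x_2 + s1 = 37
  5x_1 + x_2 + s2 = 45
  x_1 + 5x_2 + s3 = 39
  x_1, x_2, s1, s2, s3 ≥ 0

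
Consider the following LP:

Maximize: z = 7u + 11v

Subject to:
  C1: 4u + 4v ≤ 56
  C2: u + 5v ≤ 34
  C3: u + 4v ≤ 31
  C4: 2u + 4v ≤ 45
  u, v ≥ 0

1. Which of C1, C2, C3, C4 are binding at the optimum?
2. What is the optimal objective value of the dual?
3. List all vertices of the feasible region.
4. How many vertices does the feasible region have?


1. C1, C2
2. 118
3. (0, 0), (14, 0), (9, 5), (0, 6.8)
4. 4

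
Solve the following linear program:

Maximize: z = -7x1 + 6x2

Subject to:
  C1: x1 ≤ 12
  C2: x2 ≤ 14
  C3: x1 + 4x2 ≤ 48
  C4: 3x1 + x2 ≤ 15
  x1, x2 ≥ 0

Evaluate the objective at each vertex of the feasible region:
  z(0, 0) = 0
  z(5, 0) = -35
  z(1.091, 11.73) = 62.73
  z(0, 12) = 72  ←
The maximum is at x1 = 0, x2 = 12.

x1 = 0, x2 = 12, z = 72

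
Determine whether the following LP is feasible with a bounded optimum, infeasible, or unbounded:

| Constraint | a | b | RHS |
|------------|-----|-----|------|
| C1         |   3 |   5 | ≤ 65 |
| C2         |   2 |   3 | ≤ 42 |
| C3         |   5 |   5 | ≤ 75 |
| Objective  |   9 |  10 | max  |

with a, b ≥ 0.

Feasible with a bounded optimal solution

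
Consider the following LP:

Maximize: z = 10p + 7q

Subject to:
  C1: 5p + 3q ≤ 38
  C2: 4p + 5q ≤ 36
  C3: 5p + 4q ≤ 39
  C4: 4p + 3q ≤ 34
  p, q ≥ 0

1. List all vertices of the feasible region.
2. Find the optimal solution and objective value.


1. (0, 0), (7.6, 0), (7, 1), (5.667, 2.667), (0, 7.2)
2. p = 7, q = 1, z = 77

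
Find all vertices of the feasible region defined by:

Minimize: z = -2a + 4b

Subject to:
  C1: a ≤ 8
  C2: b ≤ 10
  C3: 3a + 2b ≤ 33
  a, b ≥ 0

(0, 0), (8, 0), (8, 4.5), (4.333, 10), (0, 10)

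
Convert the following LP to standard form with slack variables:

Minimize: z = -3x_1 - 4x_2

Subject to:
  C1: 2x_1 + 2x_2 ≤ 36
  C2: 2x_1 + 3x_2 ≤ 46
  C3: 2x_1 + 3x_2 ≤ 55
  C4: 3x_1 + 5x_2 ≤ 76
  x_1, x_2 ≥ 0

min z = -3x_1 - 4x_2

s.t.
  2x_1 + 2x_2 + s1 = 36
  2x_1 + 3x_2 + s2 = 46
  2x_1 + 3x_2 + s3 = 55
  3x_1 + 5x_2 + s4 = 76
  x_1, x_2, s1, s2, s3, s4 ≥ 0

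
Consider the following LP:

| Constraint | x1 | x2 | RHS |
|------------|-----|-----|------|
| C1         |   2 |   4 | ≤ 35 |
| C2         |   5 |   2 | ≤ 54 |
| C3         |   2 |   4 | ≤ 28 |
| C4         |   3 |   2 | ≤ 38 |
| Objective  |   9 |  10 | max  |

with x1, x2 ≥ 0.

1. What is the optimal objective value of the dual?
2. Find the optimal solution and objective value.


1. 110
2. x1 = 10, x2 = 2, z = 110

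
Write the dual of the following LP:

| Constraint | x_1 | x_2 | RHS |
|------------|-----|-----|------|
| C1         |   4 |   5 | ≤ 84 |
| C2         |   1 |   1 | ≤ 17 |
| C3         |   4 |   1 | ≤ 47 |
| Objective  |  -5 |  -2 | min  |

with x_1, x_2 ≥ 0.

Primal min cᵀx s.t. Ax ≤ b, x ≥ 0  →  Dual max −bᵀy s.t. Aᵀy ≥ −c, y ≥ 0.

Maximize: z = -84y1 - 17y2 - 47y3

Subject to:
  4y1 + y2 + 4y3 ≥ 5
  5y1 + y2 + y3 ≥ 2
  y1, y2, y3 ≥ 0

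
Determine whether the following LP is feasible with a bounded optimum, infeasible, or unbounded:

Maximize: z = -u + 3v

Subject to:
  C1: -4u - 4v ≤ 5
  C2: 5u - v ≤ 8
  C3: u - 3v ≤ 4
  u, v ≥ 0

Unbounded (objective can increase without bound)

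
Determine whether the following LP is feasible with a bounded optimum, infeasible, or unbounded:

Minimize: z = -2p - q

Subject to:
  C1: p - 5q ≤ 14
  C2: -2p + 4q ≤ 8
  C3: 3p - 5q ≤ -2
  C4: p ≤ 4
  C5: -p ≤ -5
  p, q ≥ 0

Infeasible (no feasible solution exists)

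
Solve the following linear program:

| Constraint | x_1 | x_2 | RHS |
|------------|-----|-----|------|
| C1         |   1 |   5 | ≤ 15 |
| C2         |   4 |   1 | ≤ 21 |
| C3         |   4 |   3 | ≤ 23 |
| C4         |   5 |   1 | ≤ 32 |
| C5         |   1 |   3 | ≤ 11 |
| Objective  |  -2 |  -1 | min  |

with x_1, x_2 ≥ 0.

Evaluate the objective at each vertex of the feasible region:
  z(0, 0) = 0
  z(5.25, 0) = -10.5
  z(5, 1) = -11  ←
  z(4.118, 2.176) = -10.41
  z(0, 3) = -3
The minimum is at x_1 = 5, x_2 = 1.

x_1 = 5, x_2 = 1, z = -11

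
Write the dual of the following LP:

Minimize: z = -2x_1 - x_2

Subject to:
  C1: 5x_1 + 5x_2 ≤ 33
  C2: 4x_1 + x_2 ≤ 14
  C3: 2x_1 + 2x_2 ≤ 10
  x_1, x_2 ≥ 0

Primal min cᵀx s.t. Ax ≤ b, x ≥ 0  →  Dual max −bᵀy s.t. Aᵀy ≥ −c, y ≥ 0.

Maximize: z = -33y1 - 14y2 - 10y3

Subject to:
  5y1 + 4y2 + 2y3 ≥ 2
  5y1 + y2 + 2y3 ≥ 1
  y1, y2, y3 ≥ 0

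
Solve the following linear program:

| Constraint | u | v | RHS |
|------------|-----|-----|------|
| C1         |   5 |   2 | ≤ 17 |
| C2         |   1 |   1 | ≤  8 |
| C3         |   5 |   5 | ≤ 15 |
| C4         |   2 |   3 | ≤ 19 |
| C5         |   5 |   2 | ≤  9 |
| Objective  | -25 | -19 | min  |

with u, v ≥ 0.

Evaluate the objective at each vertex of the feasible region:
  z(0, 0) = 0
  z(1.8, 0) = -45
  z(1, 2) = -63  ←
  z(0, 3) = -57
The minimum is at u = 1, v = 2.

u = 1, v = 2, z = -63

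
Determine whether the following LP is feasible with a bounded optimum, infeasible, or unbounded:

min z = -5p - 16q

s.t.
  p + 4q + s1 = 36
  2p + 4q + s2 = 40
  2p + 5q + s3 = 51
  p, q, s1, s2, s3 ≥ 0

Feasible with a bounded optimal solution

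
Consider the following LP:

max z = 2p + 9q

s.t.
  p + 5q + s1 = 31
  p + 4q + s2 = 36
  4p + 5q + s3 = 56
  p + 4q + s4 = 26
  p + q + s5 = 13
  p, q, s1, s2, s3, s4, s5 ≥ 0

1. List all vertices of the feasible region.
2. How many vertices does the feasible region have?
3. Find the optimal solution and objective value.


1. (0, 0), (13, 0), (9, 4), (8.545, 4.364), (6, 5), (0, 6.2)
2. 6
3. p = 6, q = 5, z = 57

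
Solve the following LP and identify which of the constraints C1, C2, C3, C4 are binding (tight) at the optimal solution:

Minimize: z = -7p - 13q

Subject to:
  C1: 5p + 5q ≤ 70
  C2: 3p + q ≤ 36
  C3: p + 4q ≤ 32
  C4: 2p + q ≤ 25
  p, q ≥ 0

At p = 8, q = 6, compute slack b - a·x for each constraint:
  C1: 70 − 70 = 0  (binding)
  C2: 36 − 30 = 6  (slack)
  C3: 32 − 32 = 0  (binding)
  C4: 25 − 22 = 3  (slack)

Optimal: p = 8, q = 6
Binding: C1, C3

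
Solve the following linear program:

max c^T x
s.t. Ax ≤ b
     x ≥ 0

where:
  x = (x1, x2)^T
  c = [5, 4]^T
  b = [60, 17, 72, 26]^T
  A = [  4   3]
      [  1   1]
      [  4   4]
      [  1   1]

Evaluate the objective at each vertex of the feasible region:
  z(0, 0) = 0
  z(15, 0) = 75
  z(9, 8) = 77  ←
  z(0, 17) = 68
The maximum is at x1 = 9, x2 = 8.

x1 = 9, x2 = 8, z = 77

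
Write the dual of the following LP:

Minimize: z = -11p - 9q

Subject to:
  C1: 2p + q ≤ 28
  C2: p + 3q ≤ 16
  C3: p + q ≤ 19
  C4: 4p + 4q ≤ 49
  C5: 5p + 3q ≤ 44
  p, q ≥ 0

Primal min cᵀx s.t. Ax ≤ b, x ≥ 0  →  Dual max −bᵀy s.t. Aᵀy ≥ −c, y ≥ 0.

Maximize: z = -28y1 - 16y2 - 19y3 - 49y4 - 44y5

Subject to:
  2y1 + y2 + y3 + 4y4 + 5y5 ≥ 11
  y1 + 3y2 + y3 + 4y4 + 3y5 ≥ 9
  y1, y2, y3, y4, y5 ≥ 0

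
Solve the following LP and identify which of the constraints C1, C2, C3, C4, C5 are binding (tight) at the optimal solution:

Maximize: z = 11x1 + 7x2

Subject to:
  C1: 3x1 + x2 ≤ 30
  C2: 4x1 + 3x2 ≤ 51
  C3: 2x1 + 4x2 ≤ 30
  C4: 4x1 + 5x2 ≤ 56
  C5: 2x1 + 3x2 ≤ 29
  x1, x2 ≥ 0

At x1 = 9, x2 = 3, compute slack b - a·x for each constraint:
  C1: 30 − 30 = 0  (binding)
  C2: 51 − 45 = 6  (slack)
  C3: 30 − 30 = 0  (binding)
  C4: 56 − 51 = 5  (slack)
  C5: 29 − 27 = 2  (slack)

Optimal: x1 = 9, x2 = 3
Binding: C1, C3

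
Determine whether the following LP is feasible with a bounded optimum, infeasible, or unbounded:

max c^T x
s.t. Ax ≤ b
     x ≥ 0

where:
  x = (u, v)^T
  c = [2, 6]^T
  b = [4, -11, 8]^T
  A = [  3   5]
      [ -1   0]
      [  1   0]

Infeasible (no feasible solution exists)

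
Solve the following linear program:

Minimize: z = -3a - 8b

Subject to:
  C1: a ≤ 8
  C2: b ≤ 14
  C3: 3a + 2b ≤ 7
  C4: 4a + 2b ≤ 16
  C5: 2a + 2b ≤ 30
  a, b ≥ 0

Evaluate the objective at each vertex of the feasible region:
  z(0, 0) = 0
  z(2.333, 0) = -7
  z(0, 3.5) = -28  ←
The minimum is at a = 0, b = 3.5.

a = 0, b = 3.5, z = -28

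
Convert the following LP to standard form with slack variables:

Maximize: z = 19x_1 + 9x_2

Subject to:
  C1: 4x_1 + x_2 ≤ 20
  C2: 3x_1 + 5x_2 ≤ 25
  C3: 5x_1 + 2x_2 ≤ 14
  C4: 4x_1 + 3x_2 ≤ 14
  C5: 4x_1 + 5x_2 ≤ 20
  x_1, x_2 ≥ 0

max z = 19x_1 + 9x_2

s.t.
  4x_1 + x_2 + s1 = 20
  3x_1 + 5x_2 + s2 = 25
  5x_1 + 2x_2 + s3 = 14
  4x_1 + 3x_2 + s4 = 14
  4x_1 + 5x_2 + s5 = 20
  x_1, x_2, s1, s2, s3, s4, s5 ≥ 0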